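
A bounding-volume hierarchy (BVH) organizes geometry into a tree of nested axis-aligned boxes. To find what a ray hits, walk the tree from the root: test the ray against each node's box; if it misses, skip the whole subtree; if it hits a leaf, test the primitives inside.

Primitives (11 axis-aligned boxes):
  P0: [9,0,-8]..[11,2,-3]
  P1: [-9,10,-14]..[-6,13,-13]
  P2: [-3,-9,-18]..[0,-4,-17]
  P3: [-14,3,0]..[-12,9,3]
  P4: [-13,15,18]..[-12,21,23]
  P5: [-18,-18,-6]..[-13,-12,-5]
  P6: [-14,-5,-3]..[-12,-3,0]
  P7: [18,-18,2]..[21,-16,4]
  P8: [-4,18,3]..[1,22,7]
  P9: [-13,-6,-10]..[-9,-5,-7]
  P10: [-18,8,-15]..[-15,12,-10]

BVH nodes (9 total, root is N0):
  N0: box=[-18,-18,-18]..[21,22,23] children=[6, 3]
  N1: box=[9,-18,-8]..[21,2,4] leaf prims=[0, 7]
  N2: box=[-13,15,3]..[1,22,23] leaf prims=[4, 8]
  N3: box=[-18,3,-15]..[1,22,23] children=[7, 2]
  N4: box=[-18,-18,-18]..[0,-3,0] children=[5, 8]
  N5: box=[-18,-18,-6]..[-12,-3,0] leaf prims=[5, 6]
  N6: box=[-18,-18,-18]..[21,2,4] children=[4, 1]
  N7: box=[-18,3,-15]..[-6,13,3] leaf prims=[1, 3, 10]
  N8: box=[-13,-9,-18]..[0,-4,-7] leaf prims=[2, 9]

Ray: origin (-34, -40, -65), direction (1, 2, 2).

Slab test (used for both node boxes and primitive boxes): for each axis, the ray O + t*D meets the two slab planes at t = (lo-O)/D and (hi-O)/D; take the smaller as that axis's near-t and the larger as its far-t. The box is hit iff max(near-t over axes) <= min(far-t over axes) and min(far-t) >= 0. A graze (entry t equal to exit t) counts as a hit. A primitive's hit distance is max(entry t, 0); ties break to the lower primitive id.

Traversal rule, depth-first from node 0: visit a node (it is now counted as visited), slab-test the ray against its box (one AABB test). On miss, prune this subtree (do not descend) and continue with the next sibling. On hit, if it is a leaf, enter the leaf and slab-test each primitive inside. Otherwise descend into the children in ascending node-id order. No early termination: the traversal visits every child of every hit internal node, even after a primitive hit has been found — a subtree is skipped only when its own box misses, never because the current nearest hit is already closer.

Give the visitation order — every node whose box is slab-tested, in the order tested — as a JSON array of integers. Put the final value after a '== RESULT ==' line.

Traverse from the root:
N0 x:[16,55] y:[11,31] z:[47/2,44] -> hit [47/2,31], descend [3, 6]
  N3 x:[16,35] y:[43/2,31] z:[25,44] -> hit [25,31], descend [2, 7]
    N2 x:[21,35] y:[55/2,31] z:[34,44] -> miss, prune
    N7 x:[16,28] y:[43/2,53/2] z:[25,34] -> hit [25,53/2] leaf, test {P1@t=51/2, P3(miss), P10(miss)}
  N6 x:[16,55] y:[11,21] z:[47/2,69/2] -> miss, prune

5 AABB tests over nodes [0, 3, 2, 7, 6]; 1 leaf entered; closest P1.

== RESULT ==
[0, 3, 2, 7, 6]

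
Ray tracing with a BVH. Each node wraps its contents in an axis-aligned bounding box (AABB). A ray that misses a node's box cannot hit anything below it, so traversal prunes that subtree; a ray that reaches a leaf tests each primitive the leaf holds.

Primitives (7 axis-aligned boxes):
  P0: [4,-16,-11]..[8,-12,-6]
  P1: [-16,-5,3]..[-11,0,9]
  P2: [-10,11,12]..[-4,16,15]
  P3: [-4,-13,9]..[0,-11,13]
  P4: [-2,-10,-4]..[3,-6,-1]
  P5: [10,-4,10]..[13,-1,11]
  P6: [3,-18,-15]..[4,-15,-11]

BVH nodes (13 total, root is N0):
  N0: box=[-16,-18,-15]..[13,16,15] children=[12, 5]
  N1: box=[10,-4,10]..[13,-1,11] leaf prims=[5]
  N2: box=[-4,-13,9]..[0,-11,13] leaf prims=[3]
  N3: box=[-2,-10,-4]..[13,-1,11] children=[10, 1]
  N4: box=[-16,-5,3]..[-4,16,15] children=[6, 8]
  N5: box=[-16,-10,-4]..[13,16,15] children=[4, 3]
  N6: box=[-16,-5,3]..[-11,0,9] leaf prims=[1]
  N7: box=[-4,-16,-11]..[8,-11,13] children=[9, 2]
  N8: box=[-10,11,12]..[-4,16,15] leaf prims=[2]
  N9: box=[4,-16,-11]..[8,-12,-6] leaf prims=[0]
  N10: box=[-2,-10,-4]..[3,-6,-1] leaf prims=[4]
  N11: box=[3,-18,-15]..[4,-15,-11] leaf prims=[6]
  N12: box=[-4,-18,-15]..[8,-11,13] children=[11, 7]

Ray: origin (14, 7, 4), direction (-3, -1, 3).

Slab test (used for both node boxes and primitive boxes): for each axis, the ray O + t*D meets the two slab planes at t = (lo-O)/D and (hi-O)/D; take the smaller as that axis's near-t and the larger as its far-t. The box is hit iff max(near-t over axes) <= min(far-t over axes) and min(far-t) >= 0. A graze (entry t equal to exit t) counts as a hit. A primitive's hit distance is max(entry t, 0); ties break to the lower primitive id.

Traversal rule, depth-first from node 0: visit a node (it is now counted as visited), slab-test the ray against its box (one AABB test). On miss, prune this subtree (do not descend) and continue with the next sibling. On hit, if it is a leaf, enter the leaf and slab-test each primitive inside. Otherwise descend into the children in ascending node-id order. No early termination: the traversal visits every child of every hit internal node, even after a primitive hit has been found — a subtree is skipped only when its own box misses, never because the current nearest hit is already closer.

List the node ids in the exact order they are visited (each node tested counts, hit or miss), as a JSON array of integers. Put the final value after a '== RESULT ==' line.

Trace the traversal:
N0 x:[1/3,10] y:[-9,25] z:[-19/3,11/3] -> hit [1/3,11/3], descend [5, 12]
  N5 x:[1/3,10] y:[-9,17] z:[-8/3,11/3] -> hit [1/3,11/3], descend [3, 4]
    N3 x:[1/3,16/3] y:[8,17] z:[-8/3,7/3] -> miss, prune
    N4 x:[6,10] y:[-9,12] z:[-1/3,11/3] -> miss, prune
  N12 x:[2,6] y:[18,25] z:[-19/3,3] -> miss, prune

order=[0, 5, 3, 4, 12]  |boxes|=5  |leaves|=0  hit=miss

== RESULT ==
[0, 5, 3, 4, 12]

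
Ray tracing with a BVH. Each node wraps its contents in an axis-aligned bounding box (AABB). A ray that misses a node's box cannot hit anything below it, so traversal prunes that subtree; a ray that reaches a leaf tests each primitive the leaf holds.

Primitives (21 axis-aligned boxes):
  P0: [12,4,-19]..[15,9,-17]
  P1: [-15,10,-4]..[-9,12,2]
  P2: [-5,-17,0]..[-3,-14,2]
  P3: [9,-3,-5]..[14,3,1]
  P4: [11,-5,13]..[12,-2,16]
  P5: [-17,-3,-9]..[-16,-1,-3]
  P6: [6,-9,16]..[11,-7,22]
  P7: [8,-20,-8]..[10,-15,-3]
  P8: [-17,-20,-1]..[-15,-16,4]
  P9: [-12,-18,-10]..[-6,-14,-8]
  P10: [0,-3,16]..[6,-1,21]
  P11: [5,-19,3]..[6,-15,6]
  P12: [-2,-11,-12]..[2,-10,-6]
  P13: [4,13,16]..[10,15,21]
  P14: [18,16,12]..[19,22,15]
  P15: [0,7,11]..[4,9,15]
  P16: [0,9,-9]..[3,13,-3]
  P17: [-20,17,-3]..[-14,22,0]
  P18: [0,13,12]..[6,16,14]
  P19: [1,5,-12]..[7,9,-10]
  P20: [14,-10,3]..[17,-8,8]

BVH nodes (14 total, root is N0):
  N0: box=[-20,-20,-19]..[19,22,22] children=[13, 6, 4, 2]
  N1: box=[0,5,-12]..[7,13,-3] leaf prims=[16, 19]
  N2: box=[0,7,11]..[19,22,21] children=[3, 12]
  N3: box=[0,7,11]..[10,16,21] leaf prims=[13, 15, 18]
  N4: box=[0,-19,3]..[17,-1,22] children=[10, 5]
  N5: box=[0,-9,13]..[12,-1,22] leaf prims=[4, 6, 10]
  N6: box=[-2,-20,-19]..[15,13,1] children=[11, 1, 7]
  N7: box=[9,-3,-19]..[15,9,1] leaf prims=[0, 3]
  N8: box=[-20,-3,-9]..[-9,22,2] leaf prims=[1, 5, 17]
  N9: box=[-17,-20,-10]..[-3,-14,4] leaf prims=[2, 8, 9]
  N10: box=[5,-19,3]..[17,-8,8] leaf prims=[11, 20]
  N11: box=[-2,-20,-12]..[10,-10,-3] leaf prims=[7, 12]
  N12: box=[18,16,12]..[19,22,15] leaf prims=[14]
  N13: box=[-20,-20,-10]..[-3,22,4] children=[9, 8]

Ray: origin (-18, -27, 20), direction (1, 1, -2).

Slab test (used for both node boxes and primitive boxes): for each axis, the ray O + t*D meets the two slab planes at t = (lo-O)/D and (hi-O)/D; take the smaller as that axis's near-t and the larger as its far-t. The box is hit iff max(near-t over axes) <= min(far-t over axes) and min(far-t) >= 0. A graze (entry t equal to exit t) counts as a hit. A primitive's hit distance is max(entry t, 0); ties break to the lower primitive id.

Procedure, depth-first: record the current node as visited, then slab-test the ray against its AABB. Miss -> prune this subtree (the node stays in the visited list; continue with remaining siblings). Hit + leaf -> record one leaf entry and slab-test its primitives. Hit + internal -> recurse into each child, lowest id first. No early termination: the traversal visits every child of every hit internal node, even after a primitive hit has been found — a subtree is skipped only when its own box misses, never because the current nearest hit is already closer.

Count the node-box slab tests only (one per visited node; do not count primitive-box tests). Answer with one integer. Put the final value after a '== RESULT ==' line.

Walk:
N0 x:[-2,37] y:[7,49] z:[-1,39/2] -> hit [7,39/2], descend [2, 4, 6, 13]
  N2 x:[18,37] y:[34,49] z:[-1/2,9/2] -> miss, prune
  N4 x:[18,35] y:[8,26] z:[-1,17/2] -> miss, prune
  N6 x:[16,33] y:[7,40] z:[19/2,39/2] -> hit [16,39/2], descend [1, 7, 11]
    N1 x:[18,25] y:[32,40] z:[23/2,16] -> miss, prune
    N7 x:[27,33] y:[24,36] z:[19/2,39/2] -> miss, prune
    N11 x:[16,28] y:[7,17] z:[23/2,16] -> hit [16,16] leaf, test {P7(miss), P12@t=16}
  N13 x:[-2,15] y:[7,49] z:[8,15] -> hit [8,15], descend [8, 9]
    N8 x:[-2,9] y:[24,49] z:[9,29/2] -> miss, prune
    N9 x:[1,15] y:[7,13] z:[8,15] -> hit [8,13] leaf, test {P2(miss), P8(miss), P9(miss)}

Visited [0, 2, 4, 6, 1, 7, 11, 13, 8, 9]. Tests: 10 box, 2 leaf. Nearest: P12.

== RESULT ==
10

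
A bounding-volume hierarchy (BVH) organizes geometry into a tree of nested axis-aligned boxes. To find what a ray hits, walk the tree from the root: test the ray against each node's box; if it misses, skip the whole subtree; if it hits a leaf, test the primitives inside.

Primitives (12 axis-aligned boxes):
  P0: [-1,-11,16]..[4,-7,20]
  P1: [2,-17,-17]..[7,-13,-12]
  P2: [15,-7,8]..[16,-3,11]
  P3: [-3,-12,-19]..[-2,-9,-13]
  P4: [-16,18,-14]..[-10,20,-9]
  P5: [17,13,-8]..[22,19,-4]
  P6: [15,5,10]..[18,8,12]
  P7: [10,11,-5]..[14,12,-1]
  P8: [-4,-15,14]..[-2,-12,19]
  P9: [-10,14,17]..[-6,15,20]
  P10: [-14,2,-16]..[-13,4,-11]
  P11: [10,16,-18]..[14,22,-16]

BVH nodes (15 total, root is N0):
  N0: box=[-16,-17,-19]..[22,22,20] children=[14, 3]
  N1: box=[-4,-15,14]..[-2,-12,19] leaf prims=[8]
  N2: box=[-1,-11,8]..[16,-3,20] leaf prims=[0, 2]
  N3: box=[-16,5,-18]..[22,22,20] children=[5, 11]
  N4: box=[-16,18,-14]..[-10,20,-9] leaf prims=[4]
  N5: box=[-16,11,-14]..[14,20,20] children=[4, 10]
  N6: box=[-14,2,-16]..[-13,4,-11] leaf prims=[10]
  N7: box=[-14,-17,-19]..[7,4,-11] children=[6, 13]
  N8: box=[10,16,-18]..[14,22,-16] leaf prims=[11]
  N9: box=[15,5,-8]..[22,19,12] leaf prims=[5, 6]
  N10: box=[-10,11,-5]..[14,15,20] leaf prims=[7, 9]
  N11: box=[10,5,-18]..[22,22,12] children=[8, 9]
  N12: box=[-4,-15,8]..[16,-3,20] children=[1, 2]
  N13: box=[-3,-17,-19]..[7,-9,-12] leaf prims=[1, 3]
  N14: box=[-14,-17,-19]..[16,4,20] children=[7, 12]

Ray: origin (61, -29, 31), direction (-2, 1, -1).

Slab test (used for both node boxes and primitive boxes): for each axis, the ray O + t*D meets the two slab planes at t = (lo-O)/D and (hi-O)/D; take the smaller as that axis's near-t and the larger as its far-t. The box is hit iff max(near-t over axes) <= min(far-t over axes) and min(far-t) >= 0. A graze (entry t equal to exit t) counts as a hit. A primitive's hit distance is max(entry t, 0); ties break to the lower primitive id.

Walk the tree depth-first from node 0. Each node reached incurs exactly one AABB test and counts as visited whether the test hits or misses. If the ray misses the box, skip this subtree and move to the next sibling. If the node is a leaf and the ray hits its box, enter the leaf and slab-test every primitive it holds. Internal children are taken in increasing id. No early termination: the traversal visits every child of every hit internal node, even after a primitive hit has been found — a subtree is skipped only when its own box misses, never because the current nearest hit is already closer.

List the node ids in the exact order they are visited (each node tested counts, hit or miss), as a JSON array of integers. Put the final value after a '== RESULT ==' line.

Traverse from the root:
N0 x:[39/2,77/2] y:[12,51] z:[11,50] -> hit [39/2,77/2], descend [3, 14]
  N3 x:[39/2,77/2] y:[34,51] z:[11,49] -> hit [34,77/2], descend [5, 11]
    N5 x:[47/2,77/2] y:[40,49] z:[11,45] -> miss, prune
    N11 x:[39/2,51/2] y:[34,51] z:[19,49] -> miss, prune
  N14 x:[45/2,75/2] y:[12,33] z:[11,50] -> hit [45/2,33], descend [7, 12]
    N7 x:[27,75/2] y:[12,33] z:[42,50] -> miss, prune
    N12 x:[45/2,65/2] y:[14,26] z:[11,23] -> hit [45/2,23], descend [1, 2]
      N1 x:[63/2,65/2] y:[14,17] z:[12,17] -> miss, prune
      N2 x:[45/2,31] y:[18,26] z:[11,23] -> hit [45/2,23] leaf, test {P0(miss), P2@t=45/2}

order=[0, 3, 5, 11, 14, 7, 12, 1, 2]  |boxes|=9  |leaves|=1  hit=P2

== RESULT ==
[0, 3, 5, 11, 14, 7, 12, 1, 2]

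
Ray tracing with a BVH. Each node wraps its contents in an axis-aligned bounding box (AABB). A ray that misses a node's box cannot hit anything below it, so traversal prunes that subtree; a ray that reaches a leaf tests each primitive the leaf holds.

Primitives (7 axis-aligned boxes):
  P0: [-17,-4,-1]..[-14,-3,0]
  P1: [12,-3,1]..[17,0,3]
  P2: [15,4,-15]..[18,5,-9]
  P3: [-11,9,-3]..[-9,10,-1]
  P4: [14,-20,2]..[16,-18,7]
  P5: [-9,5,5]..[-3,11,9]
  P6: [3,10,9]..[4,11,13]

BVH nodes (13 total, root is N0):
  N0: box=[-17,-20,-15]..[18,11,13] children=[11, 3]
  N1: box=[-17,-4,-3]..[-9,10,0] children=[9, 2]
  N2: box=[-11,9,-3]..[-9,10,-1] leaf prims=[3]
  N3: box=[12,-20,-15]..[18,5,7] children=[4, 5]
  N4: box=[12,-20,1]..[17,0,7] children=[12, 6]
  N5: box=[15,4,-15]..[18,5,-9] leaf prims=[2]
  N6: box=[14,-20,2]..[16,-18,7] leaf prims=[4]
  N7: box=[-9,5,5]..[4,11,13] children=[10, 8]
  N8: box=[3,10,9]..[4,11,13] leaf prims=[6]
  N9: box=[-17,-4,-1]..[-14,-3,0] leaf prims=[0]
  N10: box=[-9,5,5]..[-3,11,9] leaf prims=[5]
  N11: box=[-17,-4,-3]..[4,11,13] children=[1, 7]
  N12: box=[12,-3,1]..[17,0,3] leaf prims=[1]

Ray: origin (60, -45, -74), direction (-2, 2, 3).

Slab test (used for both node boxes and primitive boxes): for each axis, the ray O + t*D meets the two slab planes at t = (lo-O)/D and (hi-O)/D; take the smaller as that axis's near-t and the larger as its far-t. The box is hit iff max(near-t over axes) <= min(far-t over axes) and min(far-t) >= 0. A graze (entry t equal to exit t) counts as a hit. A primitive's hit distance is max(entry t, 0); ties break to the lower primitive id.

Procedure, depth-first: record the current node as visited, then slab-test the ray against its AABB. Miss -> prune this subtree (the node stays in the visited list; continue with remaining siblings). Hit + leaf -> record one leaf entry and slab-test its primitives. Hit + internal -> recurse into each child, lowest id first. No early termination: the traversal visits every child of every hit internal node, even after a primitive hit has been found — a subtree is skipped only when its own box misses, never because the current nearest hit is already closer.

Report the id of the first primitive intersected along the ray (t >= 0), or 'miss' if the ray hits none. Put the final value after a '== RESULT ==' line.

Traverse from the root:
N0 x:[21,77/2] y:[25/2,28] z:[59/3,29] -> hit [21,28], descend [3, 11]
  N3 x:[21,24] y:[25/2,25] z:[59/3,27] -> hit [21,24], descend [4, 5]
    N4 x:[43/2,24] y:[25/2,45/2] z:[25,27] -> miss, prune
    N5 x:[21,45/2] y:[49/2,25] z:[59/3,65/3] -> miss, prune
  N11 x:[28,77/2] y:[41/2,28] z:[71/3,29] -> hit [28,28], descend [1, 7]
    N1 x:[69/2,77/2] y:[41/2,55/2] z:[71/3,74/3] -> miss, prune
    N7 x:[28,69/2] y:[25,28] z:[79/3,29] -> hit [28,28], descend [8, 10]
      N8 x:[28,57/2] y:[55/2,28] z:[83/3,29] -> hit [28,28] leaf, test {P6@t=28}
      N10 x:[63/2,69/2] y:[25,28] z:[79/3,83/3] -> miss, prune

Visited [0, 3, 4, 5, 11, 1, 7, 8, 10]. Tests: 9 box, 1 leaf. Nearest: P6.

== RESULT ==
6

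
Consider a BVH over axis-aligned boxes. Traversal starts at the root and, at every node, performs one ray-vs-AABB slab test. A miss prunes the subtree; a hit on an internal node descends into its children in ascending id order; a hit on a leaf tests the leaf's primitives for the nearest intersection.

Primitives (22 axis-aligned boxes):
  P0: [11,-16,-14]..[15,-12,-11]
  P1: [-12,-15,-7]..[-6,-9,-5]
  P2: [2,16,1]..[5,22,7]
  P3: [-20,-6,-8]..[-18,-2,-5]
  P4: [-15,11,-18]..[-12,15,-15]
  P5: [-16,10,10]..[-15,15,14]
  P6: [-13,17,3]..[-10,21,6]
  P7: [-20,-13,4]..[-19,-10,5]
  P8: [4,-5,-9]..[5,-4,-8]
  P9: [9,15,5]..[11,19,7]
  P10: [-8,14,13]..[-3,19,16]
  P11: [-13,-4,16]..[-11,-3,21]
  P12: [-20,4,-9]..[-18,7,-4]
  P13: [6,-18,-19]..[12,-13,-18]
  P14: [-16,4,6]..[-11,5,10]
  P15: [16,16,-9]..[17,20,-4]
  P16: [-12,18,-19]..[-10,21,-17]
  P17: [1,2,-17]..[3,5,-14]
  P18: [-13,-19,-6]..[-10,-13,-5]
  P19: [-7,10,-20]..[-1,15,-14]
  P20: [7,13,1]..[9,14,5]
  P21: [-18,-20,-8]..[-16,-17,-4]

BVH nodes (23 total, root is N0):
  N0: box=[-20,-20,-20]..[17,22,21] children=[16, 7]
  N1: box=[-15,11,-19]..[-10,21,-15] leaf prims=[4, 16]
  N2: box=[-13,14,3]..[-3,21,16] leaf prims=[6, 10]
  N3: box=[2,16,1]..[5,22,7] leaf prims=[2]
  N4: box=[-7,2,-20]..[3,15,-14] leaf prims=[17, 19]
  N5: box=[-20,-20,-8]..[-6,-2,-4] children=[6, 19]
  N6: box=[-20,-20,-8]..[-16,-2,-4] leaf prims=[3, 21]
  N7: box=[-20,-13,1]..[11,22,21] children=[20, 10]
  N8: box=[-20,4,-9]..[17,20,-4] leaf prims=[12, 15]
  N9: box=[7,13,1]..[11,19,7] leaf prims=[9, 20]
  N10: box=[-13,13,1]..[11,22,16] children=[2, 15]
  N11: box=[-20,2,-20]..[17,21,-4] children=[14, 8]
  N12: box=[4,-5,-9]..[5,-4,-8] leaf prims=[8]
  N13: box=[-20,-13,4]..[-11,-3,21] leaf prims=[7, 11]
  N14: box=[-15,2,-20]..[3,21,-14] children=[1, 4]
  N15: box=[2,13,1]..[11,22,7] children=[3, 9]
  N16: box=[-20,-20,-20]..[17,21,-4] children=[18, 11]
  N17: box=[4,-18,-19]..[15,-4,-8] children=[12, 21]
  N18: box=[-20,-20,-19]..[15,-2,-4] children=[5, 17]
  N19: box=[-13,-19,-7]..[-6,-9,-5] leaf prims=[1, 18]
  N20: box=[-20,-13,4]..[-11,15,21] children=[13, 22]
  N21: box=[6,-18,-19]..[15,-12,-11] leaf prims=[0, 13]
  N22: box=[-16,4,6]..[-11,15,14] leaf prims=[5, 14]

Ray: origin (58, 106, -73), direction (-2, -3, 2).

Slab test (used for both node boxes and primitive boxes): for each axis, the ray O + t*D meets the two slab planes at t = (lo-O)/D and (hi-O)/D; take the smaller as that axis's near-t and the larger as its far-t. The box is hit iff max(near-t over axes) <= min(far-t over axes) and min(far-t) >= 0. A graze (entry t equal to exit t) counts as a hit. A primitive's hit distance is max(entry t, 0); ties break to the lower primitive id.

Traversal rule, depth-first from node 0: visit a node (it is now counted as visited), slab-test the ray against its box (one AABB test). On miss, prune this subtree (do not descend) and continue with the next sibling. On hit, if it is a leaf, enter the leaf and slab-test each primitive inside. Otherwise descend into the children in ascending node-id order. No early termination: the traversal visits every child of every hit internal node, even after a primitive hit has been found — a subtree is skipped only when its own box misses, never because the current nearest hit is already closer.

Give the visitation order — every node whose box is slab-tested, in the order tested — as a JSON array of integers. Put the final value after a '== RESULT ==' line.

Traverse from the root:
N0 x:[41/2,39] y:[28,42] z:[53/2,47] -> hit [28,39], descend [7, 16]
  N7 x:[47/2,39] y:[28,119/3] z:[37,47] -> hit [37,39], descend [10, 20]
    N10 x:[47/2,71/2] y:[28,31] z:[37,89/2] -> miss, prune
    N20 x:[69/2,39] y:[91/3,119/3] z:[77/2,47] -> hit [77/2,39], descend [13, 22]
      N13 x:[69/2,39] y:[109/3,119/3] z:[77/2,47] -> hit [77/2,39] leaf, test {P7@t=116/3, P11(miss)}
      N22 x:[69/2,37] y:[91/3,34] z:[79/2,87/2] -> miss, prune
  N16 x:[41/2,39] y:[85/3,42] z:[53/2,69/2] -> hit [85/3,69/2], descend [11, 18]
    N11 x:[41/2,39] y:[85/3,104/3] z:[53/2,69/2] -> hit [85/3,69/2], descend [8, 14]
      N8 x:[41/2,39] y:[86/3,34] z:[32,69/2] -> hit [32,34] leaf, test {P12(miss), P15(miss)}
      N14 x:[55/2,73/2] y:[85/3,104/3] z:[53/2,59/2] -> hit [85/3,59/2], descend [1, 4]
        N1 x:[34,73/2] y:[85/3,95/3] z:[27,29] -> miss, prune
        N4 x:[55/2,65/2] y:[91/3,104/3] z:[53/2,59/2] -> miss, prune
    N18 x:[43/2,39] y:[36,42] z:[27,69/2] -> miss, prune

13 AABB tests over nodes [0, 7, 10, 20, 13, 22, 16, 11, 8, 14, 1, 4, 18]; 2 leaves entered; closest P7.

== RESULT ==
[0, 7, 10, 20, 13, 22, 16, 11, 8, 14, 1, 4, 18]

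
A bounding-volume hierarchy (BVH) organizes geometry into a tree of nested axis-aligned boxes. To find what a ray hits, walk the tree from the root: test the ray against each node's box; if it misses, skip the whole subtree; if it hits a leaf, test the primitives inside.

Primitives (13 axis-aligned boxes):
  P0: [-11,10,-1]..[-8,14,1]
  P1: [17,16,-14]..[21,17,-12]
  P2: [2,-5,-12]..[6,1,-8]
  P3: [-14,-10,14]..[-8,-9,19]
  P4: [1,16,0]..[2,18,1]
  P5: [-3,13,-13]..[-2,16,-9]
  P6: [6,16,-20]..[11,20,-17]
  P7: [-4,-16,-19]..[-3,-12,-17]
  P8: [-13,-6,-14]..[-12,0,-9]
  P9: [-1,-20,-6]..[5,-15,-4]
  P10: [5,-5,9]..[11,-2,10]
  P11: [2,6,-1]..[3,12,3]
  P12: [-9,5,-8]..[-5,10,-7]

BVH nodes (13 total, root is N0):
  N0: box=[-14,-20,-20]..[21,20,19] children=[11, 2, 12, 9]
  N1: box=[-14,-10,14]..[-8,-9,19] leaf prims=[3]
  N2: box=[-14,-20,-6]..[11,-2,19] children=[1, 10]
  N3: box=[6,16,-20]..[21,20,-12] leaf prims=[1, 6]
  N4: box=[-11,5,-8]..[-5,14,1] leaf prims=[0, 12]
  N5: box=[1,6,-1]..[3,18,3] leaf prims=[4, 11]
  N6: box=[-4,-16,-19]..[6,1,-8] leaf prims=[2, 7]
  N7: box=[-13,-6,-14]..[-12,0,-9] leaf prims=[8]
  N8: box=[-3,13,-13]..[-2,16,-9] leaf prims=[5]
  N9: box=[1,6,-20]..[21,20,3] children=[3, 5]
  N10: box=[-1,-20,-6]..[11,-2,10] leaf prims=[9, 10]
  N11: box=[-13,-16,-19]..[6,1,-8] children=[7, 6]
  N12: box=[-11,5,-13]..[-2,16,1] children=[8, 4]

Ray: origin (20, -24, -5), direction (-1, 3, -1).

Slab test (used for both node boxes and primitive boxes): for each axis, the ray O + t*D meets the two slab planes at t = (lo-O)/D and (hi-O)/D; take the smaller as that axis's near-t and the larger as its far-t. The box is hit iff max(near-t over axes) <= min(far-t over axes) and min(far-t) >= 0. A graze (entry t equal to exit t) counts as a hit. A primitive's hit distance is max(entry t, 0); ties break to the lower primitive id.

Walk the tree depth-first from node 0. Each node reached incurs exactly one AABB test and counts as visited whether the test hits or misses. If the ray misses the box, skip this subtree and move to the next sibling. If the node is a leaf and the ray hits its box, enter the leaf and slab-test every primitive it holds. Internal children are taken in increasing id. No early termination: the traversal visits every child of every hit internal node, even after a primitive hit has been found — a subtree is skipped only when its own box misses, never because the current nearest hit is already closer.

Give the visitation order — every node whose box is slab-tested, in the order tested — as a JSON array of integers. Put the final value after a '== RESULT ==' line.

Trace the traversal:
N0 x:[-1,34] y:[4/3,44/3] z:[-24,15] -> hit [4/3,44/3], descend [2, 9, 11, 12]
  N2 x:[9,34] y:[4/3,22/3] z:[-24,1] -> miss, prune
  N9 x:[-1,19] y:[10,44/3] z:[-8,15] -> hit [10,44/3], descend [3, 5]
    N3 x:[-1,14] y:[40/3,44/3] z:[7,15] -> hit [40/3,14] leaf, test {P1(miss), P6@t=40/3}
    N5 x:[17,19] y:[10,14] z:[-8,-4] -> miss, prune
  N11 x:[14,33] y:[8/3,25/3] z:[3,14] -> miss, prune
  N12 x:[22,31] y:[29/3,40/3] z:[-6,8] -> miss, prune

order=[0, 2, 9, 3, 5, 11, 12]  |boxes|=7  |leaves|=1  hit=P6

== RESULT ==
[0, 2, 9, 3, 5, 11, 12]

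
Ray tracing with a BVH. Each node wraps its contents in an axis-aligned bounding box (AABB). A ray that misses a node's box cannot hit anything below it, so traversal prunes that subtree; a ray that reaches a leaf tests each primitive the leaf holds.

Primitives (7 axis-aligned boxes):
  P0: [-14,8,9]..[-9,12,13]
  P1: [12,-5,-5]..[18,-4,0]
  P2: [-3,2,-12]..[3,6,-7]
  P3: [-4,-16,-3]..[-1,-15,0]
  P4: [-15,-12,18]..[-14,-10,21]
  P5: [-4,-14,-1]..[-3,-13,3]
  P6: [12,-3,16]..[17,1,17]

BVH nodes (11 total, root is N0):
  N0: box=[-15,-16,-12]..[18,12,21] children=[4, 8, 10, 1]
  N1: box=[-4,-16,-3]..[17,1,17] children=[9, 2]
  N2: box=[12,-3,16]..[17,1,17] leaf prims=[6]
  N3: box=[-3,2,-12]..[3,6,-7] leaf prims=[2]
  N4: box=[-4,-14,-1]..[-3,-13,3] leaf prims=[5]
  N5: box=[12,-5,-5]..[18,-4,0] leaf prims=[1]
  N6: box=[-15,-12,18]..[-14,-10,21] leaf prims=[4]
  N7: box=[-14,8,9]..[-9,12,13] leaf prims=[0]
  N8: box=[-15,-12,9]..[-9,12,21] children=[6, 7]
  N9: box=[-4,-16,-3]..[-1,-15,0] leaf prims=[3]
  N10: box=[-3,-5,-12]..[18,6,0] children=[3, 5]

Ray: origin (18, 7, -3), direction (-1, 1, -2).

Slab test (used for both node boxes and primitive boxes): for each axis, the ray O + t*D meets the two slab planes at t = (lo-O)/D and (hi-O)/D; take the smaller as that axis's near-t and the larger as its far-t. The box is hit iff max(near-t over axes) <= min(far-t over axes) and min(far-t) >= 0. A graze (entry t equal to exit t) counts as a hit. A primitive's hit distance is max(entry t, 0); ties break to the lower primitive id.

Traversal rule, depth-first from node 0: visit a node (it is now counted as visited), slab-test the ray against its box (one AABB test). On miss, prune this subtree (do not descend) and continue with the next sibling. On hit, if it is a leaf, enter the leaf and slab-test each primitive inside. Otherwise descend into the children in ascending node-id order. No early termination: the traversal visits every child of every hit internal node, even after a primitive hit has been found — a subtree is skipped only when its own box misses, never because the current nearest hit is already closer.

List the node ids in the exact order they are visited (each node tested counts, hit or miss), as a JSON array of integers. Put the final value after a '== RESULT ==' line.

Trace the traversal:
N0 x:[0,33] y:[-23,5] z:[-12,9/2] -> hit [0,9/2], descend [1, 4, 8, 10]
  N1 x:[1,22] y:[-23,-6] z:[-10,0] -> miss, prune
  N4 x:[21,22] y:[-21,-20] z:[-3,-1] -> miss, prune
  N8 x:[27,33] y:[-19,5] z:[-12,-6] -> miss, prune
  N10 x:[0,21] y:[-12,-1] z:[-3/2,9/2] -> miss, prune

Summary -> nodes [0, 1, 4, 8, 10]; box-tests=5; leaf-entries=0; first=miss

== RESULT ==
[0, 1, 4, 8, 10]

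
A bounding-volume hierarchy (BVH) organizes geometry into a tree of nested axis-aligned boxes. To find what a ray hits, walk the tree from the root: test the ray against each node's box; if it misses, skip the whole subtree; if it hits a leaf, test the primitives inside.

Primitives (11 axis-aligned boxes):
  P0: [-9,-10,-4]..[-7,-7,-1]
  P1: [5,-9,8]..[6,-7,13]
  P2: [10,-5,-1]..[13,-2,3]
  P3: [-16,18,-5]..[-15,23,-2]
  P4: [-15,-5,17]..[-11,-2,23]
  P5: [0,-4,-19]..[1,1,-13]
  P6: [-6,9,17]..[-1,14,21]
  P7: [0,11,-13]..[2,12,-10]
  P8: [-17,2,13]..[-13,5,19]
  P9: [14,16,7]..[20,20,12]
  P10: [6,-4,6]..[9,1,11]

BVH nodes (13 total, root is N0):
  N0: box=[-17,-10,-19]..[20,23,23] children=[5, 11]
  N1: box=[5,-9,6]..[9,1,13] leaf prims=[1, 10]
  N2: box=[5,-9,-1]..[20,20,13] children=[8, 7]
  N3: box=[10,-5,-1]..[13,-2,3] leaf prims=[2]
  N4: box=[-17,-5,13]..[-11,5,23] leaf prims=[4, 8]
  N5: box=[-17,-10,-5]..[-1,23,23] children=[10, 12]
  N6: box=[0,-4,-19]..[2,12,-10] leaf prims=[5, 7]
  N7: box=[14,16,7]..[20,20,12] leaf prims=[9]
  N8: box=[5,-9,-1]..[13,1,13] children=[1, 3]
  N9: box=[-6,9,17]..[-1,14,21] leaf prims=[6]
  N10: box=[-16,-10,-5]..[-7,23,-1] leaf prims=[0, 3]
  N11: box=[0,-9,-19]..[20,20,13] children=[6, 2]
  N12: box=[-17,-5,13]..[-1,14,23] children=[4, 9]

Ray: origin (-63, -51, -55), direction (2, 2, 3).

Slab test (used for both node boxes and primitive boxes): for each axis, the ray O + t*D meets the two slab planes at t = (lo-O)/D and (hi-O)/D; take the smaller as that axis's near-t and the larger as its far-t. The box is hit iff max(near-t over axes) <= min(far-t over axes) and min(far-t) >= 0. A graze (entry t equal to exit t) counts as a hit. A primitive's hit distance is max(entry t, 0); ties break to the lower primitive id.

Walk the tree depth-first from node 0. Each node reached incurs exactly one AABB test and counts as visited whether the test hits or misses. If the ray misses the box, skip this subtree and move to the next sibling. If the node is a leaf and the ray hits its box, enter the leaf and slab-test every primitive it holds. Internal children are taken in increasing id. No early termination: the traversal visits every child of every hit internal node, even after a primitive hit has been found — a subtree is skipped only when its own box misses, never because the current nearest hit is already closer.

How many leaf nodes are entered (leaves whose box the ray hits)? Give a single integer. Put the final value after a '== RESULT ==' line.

Walk:
N0 x:[23,83/2] y:[41/2,37] z:[12,26] -> hit [23,26], descend [5, 11]
  N5 x:[23,31] y:[41/2,37] z:[50/3,26] -> hit [23,26], descend [10, 12]
    N10 x:[47/2,28] y:[41/2,37] z:[50/3,18] -> miss, prune
    N12 x:[23,31] y:[23,65/2] z:[68/3,26] -> hit [23,26], descend [4, 9]
      N4 x:[23,26] y:[23,28] z:[68/3,26] -> hit [23,26] leaf, test {P4@t=24, P8(miss)}
      N9 x:[57/2,31] y:[30,65/2] z:[24,76/3] -> miss, prune
  N11 x:[63/2,83/2] y:[21,71/2] z:[12,68/3] -> miss, prune

Summary -> nodes [0, 5, 10, 12, 4, 9, 11]; box-tests=7; leaf-entries=1; first=P4

== RESULT ==
1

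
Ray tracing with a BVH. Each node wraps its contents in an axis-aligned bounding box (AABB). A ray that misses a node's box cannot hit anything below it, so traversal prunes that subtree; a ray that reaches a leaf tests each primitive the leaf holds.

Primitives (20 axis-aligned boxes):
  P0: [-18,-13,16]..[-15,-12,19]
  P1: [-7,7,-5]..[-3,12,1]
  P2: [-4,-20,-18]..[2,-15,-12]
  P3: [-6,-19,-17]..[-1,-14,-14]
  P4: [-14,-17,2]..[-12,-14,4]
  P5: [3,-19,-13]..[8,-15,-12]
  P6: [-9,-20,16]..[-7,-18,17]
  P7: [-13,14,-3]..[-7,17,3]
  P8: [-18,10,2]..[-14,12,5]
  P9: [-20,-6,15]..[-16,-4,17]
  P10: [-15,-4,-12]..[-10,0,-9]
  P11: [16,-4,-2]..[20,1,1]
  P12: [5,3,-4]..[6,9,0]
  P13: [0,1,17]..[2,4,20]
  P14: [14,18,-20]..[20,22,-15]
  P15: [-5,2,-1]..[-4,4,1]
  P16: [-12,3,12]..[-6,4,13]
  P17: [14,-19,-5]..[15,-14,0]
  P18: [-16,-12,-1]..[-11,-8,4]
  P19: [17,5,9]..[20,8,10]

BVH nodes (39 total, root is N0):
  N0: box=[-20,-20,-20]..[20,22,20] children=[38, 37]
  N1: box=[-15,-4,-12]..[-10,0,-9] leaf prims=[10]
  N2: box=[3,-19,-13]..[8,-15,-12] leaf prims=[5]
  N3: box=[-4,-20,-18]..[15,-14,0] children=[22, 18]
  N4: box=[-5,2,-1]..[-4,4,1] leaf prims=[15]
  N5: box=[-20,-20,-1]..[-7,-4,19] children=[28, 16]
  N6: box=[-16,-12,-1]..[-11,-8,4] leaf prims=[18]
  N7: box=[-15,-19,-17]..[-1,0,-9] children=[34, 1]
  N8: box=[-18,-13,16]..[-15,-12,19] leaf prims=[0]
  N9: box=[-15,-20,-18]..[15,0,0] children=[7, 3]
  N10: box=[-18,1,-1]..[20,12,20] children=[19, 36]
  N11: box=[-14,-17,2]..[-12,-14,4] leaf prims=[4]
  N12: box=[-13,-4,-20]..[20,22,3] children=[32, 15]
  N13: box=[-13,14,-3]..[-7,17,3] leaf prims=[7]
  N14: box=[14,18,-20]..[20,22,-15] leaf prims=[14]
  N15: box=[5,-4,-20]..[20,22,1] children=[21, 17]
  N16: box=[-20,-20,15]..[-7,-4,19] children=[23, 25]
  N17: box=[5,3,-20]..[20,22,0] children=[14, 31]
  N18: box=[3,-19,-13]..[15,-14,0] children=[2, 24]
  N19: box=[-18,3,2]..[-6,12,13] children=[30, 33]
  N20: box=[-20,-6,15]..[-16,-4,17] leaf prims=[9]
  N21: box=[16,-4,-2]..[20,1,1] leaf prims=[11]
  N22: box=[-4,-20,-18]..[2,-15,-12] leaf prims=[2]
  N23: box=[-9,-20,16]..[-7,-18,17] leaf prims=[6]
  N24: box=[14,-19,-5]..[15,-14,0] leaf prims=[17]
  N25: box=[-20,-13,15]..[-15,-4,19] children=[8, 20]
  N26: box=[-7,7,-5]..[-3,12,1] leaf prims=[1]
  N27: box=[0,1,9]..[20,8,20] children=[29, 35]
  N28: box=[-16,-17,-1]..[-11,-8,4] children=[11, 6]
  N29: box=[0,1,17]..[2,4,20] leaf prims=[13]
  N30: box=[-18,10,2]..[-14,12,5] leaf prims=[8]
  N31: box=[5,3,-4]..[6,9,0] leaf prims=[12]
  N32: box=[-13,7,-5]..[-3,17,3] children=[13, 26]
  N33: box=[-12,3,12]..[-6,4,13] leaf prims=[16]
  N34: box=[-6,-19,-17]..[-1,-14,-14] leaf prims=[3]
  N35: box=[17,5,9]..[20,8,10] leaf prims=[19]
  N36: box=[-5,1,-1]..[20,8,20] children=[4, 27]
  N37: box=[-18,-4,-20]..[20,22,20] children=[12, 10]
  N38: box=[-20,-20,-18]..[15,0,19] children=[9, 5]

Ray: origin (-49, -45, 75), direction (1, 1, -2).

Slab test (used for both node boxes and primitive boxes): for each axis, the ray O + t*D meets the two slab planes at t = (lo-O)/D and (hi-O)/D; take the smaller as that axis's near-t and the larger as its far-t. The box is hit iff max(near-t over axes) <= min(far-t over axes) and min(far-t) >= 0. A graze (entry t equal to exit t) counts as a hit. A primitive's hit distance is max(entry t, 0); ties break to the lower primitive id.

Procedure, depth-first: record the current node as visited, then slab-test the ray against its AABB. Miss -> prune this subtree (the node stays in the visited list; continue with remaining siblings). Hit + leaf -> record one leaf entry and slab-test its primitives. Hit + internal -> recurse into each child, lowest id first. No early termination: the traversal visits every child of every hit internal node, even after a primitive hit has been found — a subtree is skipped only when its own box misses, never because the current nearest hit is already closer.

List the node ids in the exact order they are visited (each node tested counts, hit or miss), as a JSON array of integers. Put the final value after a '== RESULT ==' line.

Trace the traversal:
N0 x:[29,69] y:[25,67] z:[55/2,95/2] -> hit [29,95/2], descend [37, 38]
  N37 x:[31,69] y:[41,67] z:[55/2,95/2] -> hit [41,95/2], descend [10, 12]
    N10 x:[31,69] y:[46,57] z:[55/2,38] -> miss, prune
    N12 x:[36,69] y:[41,67] z:[36,95/2] -> hit [41,95/2], descend [15, 32]
      N15 x:[54,69] y:[41,67] z:[37,95/2] -> miss, prune
      N32 x:[36,46] y:[52,62] z:[36,40] -> miss, prune
  N38 x:[29,64] y:[25,45] z:[28,93/2] -> hit [29,45], descend [5, 9]
    N5 x:[29,42] y:[25,41] z:[28,38] -> hit [29,38], descend [16, 28]
      N16 x:[29,42] y:[25,41] z:[28,30] -> hit [29,30], descend [23, 25]
        N23 x:[40,42] y:[25,27] z:[29,59/2] -> miss, prune
        N25 x:[29,34] y:[32,41] z:[28,30] -> miss, prune
      N28 x:[33,38] y:[28,37] z:[71/2,38] -> hit [71/2,37], descend [6, 11]
        N6 x:[33,38] y:[33,37] z:[71/2,38] -> hit [71/2,37] leaf, test {P18@t=71/2}
        N11 x:[35,37] y:[28,31] z:[71/2,73/2] -> miss, prune
    N9 x:[34,64] y:[25,45] z:[75/2,93/2] -> hit [75/2,45], descend [3, 7]
      N3 x:[45,64] y:[25,31] z:[75/2,93/2] -> miss, prune
      N7 x:[34,48] y:[26,45] z:[42,46] -> hit [42,45], descend [1, 34]
        N1 x:[34,39] y:[41,45] z:[42,87/2] -> miss, prune
        N34 x:[43,48] y:[26,31] z:[89/2,46] -> miss, prune

order=[0, 37, 10, 12, 15, 32, 38, 5, 16, 23, 25, 28, 6, 11, 9, 3, 7, 1, 34]  |boxes|=19  |leaves|=1  hit=P18

== RESULT ==
[0, 37, 10, 12, 15, 32, 38, 5, 16, 23, 25, 28, 6, 11, 9, 3, 7, 1, 34]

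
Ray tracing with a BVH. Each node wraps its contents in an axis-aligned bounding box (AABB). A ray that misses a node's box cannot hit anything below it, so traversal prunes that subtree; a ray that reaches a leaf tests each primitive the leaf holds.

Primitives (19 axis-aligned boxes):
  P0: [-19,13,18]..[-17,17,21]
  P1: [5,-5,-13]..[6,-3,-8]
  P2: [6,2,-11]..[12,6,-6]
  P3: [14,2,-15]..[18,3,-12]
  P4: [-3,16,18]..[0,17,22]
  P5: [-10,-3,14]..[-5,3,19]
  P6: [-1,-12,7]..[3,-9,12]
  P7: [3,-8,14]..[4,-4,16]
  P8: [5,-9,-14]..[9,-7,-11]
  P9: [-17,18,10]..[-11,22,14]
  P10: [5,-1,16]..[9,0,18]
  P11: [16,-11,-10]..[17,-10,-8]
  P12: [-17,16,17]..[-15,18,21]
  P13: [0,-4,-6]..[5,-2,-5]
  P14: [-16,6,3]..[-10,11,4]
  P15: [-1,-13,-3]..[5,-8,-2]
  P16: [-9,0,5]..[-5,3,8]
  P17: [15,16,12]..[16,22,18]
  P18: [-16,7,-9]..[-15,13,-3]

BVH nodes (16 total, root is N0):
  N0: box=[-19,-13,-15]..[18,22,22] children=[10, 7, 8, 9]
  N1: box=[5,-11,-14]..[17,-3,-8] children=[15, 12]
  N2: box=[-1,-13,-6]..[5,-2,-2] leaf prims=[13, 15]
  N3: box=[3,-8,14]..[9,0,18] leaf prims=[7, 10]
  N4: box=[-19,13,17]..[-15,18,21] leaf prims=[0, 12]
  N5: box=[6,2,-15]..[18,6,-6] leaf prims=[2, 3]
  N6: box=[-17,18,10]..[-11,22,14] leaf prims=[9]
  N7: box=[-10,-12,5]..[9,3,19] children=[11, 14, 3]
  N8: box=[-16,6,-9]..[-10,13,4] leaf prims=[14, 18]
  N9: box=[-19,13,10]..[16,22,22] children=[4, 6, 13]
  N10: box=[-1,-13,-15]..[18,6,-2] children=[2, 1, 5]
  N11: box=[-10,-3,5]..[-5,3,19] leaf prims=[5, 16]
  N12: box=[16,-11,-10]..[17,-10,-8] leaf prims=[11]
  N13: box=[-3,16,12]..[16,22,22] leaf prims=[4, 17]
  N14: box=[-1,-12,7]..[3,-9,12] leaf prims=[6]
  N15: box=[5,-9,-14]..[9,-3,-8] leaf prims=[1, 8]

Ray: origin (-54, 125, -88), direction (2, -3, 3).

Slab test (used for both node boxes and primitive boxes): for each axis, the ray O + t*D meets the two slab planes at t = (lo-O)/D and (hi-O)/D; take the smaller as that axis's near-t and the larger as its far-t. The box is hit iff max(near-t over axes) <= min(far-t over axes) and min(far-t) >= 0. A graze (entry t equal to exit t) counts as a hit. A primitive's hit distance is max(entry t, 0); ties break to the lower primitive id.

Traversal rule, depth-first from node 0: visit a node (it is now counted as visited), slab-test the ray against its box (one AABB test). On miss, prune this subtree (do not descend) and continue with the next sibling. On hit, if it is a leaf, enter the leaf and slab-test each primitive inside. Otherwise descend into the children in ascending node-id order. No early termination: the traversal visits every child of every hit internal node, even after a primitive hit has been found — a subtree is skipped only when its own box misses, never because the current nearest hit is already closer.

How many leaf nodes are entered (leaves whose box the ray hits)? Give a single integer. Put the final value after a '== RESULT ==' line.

Trace the traversal:
N0 x:[35/2,36] y:[103/3,46] z:[73/3,110/3] -> hit [103/3,36], descend [7, 8, 9, 10]
  N7 x:[22,63/2] y:[122/3,137/3] z:[31,107/3] -> miss, prune
  N8 x:[19,22] y:[112/3,119/3] z:[79/3,92/3] -> miss, prune
  N9 x:[35/2,35] y:[103/3,112/3] z:[98/3,110/3] -> hit [103/3,35], descend [4, 6, 13]
    N4 x:[35/2,39/2] y:[107/3,112/3] z:[35,109/3] -> miss, prune
    N6 x:[37/2,43/2] y:[103/3,107/3] z:[98/3,34] -> miss, prune
    N13 x:[51/2,35] y:[103/3,109/3] z:[100/3,110/3] -> hit [103/3,35] leaf, test {P4(miss), P17@t=69/2}
  N10 x:[53/2,36] y:[119/3,46] z:[73/3,86/3] -> miss, prune

8 AABB tests over nodes [0, 7, 8, 9, 4, 6, 13, 10]; 1 leaf entered; closest P17.

== RESULT ==
1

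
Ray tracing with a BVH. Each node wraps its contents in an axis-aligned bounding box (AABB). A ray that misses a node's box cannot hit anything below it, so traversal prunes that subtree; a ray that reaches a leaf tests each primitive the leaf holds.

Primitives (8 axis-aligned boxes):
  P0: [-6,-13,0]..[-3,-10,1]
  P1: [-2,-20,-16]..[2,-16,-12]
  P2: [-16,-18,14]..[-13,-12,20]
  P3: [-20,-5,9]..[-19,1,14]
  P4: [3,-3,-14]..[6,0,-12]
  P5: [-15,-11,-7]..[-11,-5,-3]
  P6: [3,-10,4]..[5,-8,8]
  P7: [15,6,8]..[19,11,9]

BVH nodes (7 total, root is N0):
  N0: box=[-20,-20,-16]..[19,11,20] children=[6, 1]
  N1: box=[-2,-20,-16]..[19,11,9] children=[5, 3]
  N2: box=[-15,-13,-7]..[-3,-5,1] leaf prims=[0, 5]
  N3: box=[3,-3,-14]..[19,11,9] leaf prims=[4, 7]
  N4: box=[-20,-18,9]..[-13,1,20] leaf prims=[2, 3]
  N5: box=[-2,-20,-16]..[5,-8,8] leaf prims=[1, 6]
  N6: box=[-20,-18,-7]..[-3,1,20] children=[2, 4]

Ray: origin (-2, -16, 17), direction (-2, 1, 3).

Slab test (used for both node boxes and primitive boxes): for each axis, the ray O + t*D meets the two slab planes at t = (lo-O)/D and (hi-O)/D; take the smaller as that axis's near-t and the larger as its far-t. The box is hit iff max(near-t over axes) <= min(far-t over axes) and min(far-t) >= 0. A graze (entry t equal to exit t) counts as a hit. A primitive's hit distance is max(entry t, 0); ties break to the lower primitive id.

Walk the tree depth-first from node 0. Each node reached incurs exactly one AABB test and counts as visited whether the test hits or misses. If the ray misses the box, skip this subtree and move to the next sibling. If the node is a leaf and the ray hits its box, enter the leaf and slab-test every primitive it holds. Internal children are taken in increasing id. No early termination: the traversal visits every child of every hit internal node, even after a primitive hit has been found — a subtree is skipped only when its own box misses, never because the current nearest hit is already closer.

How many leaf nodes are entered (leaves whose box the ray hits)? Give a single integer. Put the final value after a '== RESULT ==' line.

Walk:
N0 x:[-21/2,9] y:[-4,27] z:[-11,1] -> hit [-4,1], descend [1, 6]
  N1 x:[-21/2,0] y:[-4,27] z:[-11,-8/3] -> miss, prune
  N6 x:[1/2,9] y:[-2,17] z:[-8,1] -> hit [1/2,1], descend [2, 4]
    N2 x:[1/2,13/2] y:[3,11] z:[-8,-16/3] -> miss, prune
    N4 x:[11/2,9] y:[-2,17] z:[-8/3,1] -> miss, prune

Visited [0, 1, 6, 2, 4]. Tests: 5 box, 0 leaf. Nearest: miss.

== RESULT ==
0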